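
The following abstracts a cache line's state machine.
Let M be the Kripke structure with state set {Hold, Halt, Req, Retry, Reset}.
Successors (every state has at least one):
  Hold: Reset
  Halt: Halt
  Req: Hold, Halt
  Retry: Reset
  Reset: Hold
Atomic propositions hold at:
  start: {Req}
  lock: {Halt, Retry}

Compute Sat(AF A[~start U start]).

Sat(~start) = {Hold, Halt, Retry, Reset}
A[~start U start]: least fixpoint, start Z0 = Sat(start) = {Req}, add states in Sat(~start) with every successor in Z. Already a fixed point.
Sat(A[~start U start]) = {Req}
AF A[~start U start]: least fixpoint, start Z0 = {Req}, add states with every successor in Z. Already a fixed point.
Sat(AF A[~start U start]) = {Req}

{Req}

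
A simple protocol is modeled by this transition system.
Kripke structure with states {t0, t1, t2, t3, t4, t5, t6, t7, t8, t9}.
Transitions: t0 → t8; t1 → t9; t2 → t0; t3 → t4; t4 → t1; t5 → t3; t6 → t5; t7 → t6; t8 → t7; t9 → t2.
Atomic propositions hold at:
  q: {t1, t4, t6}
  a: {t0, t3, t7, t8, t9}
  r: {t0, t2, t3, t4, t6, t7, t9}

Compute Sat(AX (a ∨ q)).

{t0, t1, t2, t3, t4, t5, t7, t8}

Sat(a ∨ q) = {t0, t1, t3, t4, t6, t7, t8, t9}
Sat(AX (a ∨ q)) = {s : every successor in {t0, t1, t3, t4, t6, t7, t8, t9}} = {t0, t1, t2, t3, t4, t5, t7, t8}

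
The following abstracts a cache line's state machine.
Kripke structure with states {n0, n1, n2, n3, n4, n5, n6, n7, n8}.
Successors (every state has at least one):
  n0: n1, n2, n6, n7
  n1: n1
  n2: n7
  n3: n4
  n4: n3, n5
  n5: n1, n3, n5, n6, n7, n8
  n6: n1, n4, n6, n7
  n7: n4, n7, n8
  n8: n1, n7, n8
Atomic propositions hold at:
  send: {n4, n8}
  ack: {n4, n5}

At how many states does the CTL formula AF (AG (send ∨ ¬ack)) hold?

1

Sat(¬ack) = {n0, n1, n2, n3, n6, n7, n8}
Sat(send ∨ ¬ack) = {n0, n1, n2, n3, n4, n6, n7, n8}
AG (send ∨ ¬ack): greatest fixpoint, start Z0 = {n0, n1, n2, n3, n4, n6, n7, n8}, keep only states in Sat with every successor in Z. Z1 = {n0, n1, n2, n3, n6, n7, n8}; Z2 = {n0, n1, n2, n8}; Z3 = {n1}; fixed.
Sat(AG (send ∨ ¬ack)) = {n1}
AF (AG (send ∨ ¬ack)): least fixpoint, start Z0 = {n1}, add states with every successor in Z. Already a fixed point.
Sat(AF (AG (send ∨ ¬ack))) = {n1}
|Sat(AF (AG (send ∨ ¬ack)))| = |{n1}| = 1.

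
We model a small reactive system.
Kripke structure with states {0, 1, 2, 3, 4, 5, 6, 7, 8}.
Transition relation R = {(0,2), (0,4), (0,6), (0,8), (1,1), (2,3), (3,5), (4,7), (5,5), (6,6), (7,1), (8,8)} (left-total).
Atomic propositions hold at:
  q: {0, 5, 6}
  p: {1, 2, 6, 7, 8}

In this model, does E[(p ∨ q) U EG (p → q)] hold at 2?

Sat(p ∨ q) = {0, 1, 2, 5, 6, 7, 8}
Sat(p → q) = {0, 3, 4, 5, 6}
EG (p → q): greatest fixpoint, start Z0 = {0, 3, 4, 5, 6}, keep only states in Sat with some successor in Z. Z1 = {0, 3, 5, 6}; fixed.
Sat(EG (p → q)) = {0, 3, 5, 6}
E[(p ∨ q) U EG (p → q)]: least fixpoint, start Z0 = Sat(EG (p → q)) = {0, 3, 5, 6}, add states in Sat(p ∨ q) with some successor in Z. Z1 = {0, 2, 3, 5, 6}; fixed.
Sat(E[(p ∨ q) U EG (p → q)]) = {0, 2, 3, 5, 6}
2 ∈ Sat(E[(p ∨ q) U EG (p → q)]) = {0, 2, 3, 5, 6}, so the formula holds at 2.

Yes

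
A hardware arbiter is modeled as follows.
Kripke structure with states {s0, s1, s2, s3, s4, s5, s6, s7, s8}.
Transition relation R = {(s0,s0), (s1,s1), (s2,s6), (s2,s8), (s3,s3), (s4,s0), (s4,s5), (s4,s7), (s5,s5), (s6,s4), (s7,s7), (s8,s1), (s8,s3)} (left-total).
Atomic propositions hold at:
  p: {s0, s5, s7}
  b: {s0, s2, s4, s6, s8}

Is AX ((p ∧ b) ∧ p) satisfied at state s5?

Sat(p ∧ b) = {s0}
Sat((p ∧ b) ∧ p) = {s0}
Sat(AX ((p ∧ b) ∧ p)) = {s : every successor in {s0}} = {s0}
s5 ∉ Sat(AX ((p ∧ b) ∧ p)) = {s0}, so the formula does not hold at s5.

No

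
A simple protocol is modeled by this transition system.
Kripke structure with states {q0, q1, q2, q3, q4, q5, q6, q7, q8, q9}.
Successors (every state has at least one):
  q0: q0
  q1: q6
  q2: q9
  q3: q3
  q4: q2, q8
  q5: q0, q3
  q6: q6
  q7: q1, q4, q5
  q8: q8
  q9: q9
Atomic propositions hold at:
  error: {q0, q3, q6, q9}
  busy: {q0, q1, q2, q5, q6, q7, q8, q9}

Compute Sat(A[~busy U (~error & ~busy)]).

Sat(~busy) = {q3, q4}
Sat(~error) = {q1, q2, q4, q5, q7, q8}
Sat(~error & ~busy) = {q4}
A[~busy U (~error & ~busy)]: least fixpoint, start Z0 = Sat((~error & ~busy)) = {q4}, add states in Sat(~busy) with every successor in Z. Already a fixed point.
Sat(A[~busy U (~error & ~busy)]) = {q4}

{q4}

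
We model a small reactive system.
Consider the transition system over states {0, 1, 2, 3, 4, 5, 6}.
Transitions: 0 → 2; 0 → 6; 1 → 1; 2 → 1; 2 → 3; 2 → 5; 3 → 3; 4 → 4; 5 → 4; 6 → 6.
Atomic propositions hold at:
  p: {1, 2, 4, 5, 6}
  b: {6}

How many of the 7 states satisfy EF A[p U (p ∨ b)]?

6

Sat(p ∨ b) = {1, 2, 4, 5, 6}
A[p U (p ∨ b)]: least fixpoint, start Z0 = Sat((p ∨ b)) = {1, 2, 4, 5, 6}, add states in Sat(p) with every successor in Z. Already a fixed point.
Sat(A[p U (p ∨ b)]) = {1, 2, 4, 5, 6}
EF A[p U (p ∨ b)]: least fixpoint, start Z0 = {1, 2, 4, 5, 6}, add states with some successor in Z. Z1 = {0, 1, 2, 4, 5, 6}; fixed.
Sat(EF A[p U (p ∨ b)]) = {0, 1, 2, 4, 5, 6}
|Sat(EF A[p U (p ∨ b)])| = |{0, 1, 2, 4, 5, 6}| = 6.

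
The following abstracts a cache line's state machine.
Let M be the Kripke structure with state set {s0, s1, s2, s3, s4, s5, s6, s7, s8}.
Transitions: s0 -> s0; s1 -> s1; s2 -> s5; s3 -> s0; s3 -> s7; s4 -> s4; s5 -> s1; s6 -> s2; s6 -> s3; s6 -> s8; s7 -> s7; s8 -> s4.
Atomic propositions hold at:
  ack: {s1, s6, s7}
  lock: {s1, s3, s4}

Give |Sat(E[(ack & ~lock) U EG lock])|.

Sat(~lock) = {s0, s2, s5, s6, s7, s8}
Sat(ack & ~lock) = {s6, s7}
EG lock: greatest fixpoint, start Z0 = {s1, s3, s4}, keep only states in Sat with some successor in Z. Z1 = {s1, s4}; fixed.
Sat(EG lock) = {s1, s4}
E[(ack & ~lock) U EG lock]: least fixpoint, start Z0 = Sat(EG lock) = {s1, s4}, add states in Sat(ack & ~lock) with some successor in Z. Already a fixed point.
Sat(E[(ack & ~lock) U EG lock]) = {s1, s4}
|Sat(E[(ack & ~lock) U EG lock])| = |{s1, s4}| = 2.

2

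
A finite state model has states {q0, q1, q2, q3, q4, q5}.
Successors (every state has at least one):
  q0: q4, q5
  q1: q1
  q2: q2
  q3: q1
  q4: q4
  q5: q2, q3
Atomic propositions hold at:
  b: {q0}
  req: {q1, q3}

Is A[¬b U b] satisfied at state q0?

Sat(¬b) = {q1, q2, q3, q4, q5}
A[¬b U b]: least fixpoint, start Z0 = Sat(b) = {q0}, add states in Sat(¬b) with every successor in Z. Already a fixed point.
Sat(A[¬b U b]) = {q0}
q0 ∈ Sat(A[¬b U b]) = {q0}, so the formula holds at q0.

Yes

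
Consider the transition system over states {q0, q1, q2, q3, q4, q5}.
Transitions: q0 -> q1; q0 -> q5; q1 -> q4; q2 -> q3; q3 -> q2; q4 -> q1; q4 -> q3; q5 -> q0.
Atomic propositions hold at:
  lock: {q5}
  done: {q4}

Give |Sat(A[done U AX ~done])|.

5

Sat(~done) = {q0, q1, q2, q3, q5}
Sat(AX ~done) = {s : every successor in {q0, q1, q2, q3, q5}} = {q0, q2, q3, q4, q5}
A[done U AX ~done]: least fixpoint, start Z0 = Sat(AX ~done) = {q0, q2, q3, q4, q5}, add states in Sat(done) with every successor in Z. Already a fixed point.
Sat(A[done U AX ~done]) = {q0, q2, q3, q4, q5}
|Sat(A[done U AX ~done])| = |{q0, q2, q3, q4, q5}| = 5.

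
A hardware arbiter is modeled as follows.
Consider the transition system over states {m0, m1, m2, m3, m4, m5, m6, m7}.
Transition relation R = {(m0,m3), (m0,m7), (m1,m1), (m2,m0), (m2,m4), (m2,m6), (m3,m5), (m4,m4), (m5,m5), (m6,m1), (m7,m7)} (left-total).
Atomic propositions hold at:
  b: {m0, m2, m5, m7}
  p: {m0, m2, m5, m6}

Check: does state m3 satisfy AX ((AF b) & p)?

Yes

AF b: least fixpoint, start Z0 = {m0, m2, m5, m7}, add states with every successor in Z. Z1 = {m0, m2, m3, m5, m7}; fixed.
Sat(AF b) = {m0, m2, m3, m5, m7}
Sat((AF b) & p) = {m0, m2, m5}
Sat(AX ((AF b) & p)) = {s : every successor in {m0, m2, m5}} = {m3, m5}
m3 ∈ Sat(AX ((AF b) & p)) = {m3, m5}, so the formula holds at m3.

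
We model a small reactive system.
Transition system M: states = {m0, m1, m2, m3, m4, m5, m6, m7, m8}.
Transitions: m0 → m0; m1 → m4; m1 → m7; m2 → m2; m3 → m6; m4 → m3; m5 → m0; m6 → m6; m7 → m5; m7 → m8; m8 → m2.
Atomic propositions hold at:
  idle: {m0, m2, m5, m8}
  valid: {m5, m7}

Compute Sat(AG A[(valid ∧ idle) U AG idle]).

{m0, m2, m5, m8}

Sat(valid ∧ idle) = {m5}
AG idle: greatest fixpoint, start Z0 = {m0, m2, m5, m8}, keep only states in Sat with every successor in Z. Already a fixed point.
Sat(AG idle) = {m0, m2, m5, m8}
A[(valid ∧ idle) U AG idle]: least fixpoint, start Z0 = Sat(AG idle) = {m0, m2, m5, m8}, add states in Sat(valid ∧ idle) with every successor in Z. Already a fixed point.
Sat(A[(valid ∧ idle) U AG idle]) = {m0, m2, m5, m8}
AG A[(valid ∧ idle) U AG idle]: greatest fixpoint, start Z0 = {m0, m2, m5, m8}, keep only states in Sat with every successor in Z. Already a fixed point.
Sat(AG A[(valid ∧ idle) U AG idle]) = {m0, m2, m5, m8}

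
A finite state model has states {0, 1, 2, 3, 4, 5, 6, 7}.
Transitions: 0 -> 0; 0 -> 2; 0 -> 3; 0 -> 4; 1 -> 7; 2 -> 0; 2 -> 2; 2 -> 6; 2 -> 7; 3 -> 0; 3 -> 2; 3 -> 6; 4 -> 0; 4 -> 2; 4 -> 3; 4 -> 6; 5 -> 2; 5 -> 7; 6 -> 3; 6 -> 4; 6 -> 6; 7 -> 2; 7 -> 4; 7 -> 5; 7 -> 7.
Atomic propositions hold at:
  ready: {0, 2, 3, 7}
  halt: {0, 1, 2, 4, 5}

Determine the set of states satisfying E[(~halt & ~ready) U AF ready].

{0, 1, 2, 3, 5, 6, 7}

Sat(~halt) = {3, 6, 7}
Sat(~ready) = {1, 4, 5, 6}
Sat(~halt & ~ready) = {6}
AF ready: least fixpoint, start Z0 = {0, 2, 3, 7}, add states with every successor in Z. Z1 = {0, 1, 2, 3, 5, 7}; fixed.
Sat(AF ready) = {0, 1, 2, 3, 5, 7}
E[(~halt & ~ready) U AF ready]: least fixpoint, start Z0 = Sat(AF ready) = {0, 1, 2, 3, 5, 7}, add states in Sat(~halt & ~ready) with some successor in Z. Z1 = {0, 1, 2, 3, 5, 6, 7}; fixed.
Sat(E[(~halt & ~ready) U AF ready]) = {0, 1, 2, 3, 5, 6, 7}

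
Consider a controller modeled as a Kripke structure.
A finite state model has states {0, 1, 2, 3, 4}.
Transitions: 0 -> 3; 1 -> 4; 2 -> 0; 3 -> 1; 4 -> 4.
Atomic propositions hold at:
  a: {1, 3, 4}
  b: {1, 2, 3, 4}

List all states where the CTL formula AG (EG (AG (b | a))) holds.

Sat(b | a) = {1, 2, 3, 4}
AG (b | a): greatest fixpoint, start Z0 = {1, 2, 3, 4}, keep only states in Sat with every successor in Z. Z1 = {1, 3, 4}; fixed.
Sat(AG (b | a)) = {1, 3, 4}
EG (AG (b | a)): greatest fixpoint, start Z0 = {1, 3, 4}, keep only states in Sat with some successor in Z. Already a fixed point.
Sat(EG (AG (b | a))) = {1, 3, 4}
AG (EG (AG (b | a))): greatest fixpoint, start Z0 = {1, 3, 4}, keep only states in Sat with every successor in Z. Already a fixed point.
Sat(AG (EG (AG (b | a)))) = {1, 3, 4}

{1, 3, 4}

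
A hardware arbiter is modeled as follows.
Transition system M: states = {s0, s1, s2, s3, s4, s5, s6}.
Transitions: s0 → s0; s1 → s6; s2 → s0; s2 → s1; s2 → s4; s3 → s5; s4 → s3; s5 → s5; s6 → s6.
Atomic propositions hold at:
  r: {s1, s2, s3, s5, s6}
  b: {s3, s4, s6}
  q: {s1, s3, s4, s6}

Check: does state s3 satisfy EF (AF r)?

Yes

AF r: least fixpoint, start Z0 = {s1, s2, s3, s5, s6}, add states with every successor in Z. Z1 = {s1, s2, s3, s4, s5, s6}; fixed.
Sat(AF r) = {s1, s2, s3, s4, s5, s6}
EF (AF r): least fixpoint, start Z0 = {s1, s2, s3, s4, s5, s6}, add states with some successor in Z. Already a fixed point.
Sat(EF (AF r)) = {s1, s2, s3, s4, s5, s6}
s3 ∈ Sat(EF (AF r)) = {s1, s2, s3, s4, s5, s6}, so the formula holds at s3.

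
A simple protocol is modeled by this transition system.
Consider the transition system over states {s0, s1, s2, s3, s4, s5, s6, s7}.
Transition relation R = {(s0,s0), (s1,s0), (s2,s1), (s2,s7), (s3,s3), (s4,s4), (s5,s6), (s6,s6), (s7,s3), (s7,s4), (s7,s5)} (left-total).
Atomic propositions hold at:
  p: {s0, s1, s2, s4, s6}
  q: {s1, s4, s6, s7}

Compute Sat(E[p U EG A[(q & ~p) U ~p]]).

Sat(~p) = {s3, s5, s7}
Sat(q & ~p) = {s7}
A[(q & ~p) U ~p]: least fixpoint, start Z0 = Sat(~p) = {s3, s5, s7}, add states in Sat(q & ~p) with every successor in Z. Already a fixed point.
Sat(A[(q & ~p) U ~p]) = {s3, s5, s7}
EG A[(q & ~p) U ~p]: greatest fixpoint, start Z0 = {s3, s5, s7}, keep only states in Sat with some successor in Z. Z1 = {s3, s7}; fixed.
Sat(EG A[(q & ~p) U ~p]) = {s3, s7}
E[p U EG A[(q & ~p) U ~p]]: least fixpoint, start Z0 = Sat(EG A[(q & ~p) U ~p]) = {s3, s7}, add states in Sat(p) with some successor in Z. Z1 = {s2, s3, s7}; fixed.
Sat(E[p U EG A[(q & ~p) U ~p]]) = {s2, s3, s7}

{s2, s3, s7}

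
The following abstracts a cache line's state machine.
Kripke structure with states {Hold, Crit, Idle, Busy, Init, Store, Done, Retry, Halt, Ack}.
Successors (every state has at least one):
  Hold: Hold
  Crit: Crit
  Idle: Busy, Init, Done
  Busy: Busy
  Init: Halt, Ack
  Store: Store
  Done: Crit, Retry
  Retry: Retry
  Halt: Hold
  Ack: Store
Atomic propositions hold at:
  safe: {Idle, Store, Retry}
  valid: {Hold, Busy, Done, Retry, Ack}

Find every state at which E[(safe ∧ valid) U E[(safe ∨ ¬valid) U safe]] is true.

{Idle, Store, Retry}

Sat(safe ∧ valid) = {Retry}
Sat(¬valid) = {Crit, Idle, Init, Store, Halt}
Sat(safe ∨ ¬valid) = {Crit, Idle, Init, Store, Retry, Halt}
E[(safe ∨ ¬valid) U safe]: least fixpoint, start Z0 = Sat(safe) = {Idle, Store, Retry}, add states in Sat(safe ∨ ¬valid) with some successor in Z. Already a fixed point.
Sat(E[(safe ∨ ¬valid) U safe]) = {Idle, Store, Retry}
E[(safe ∧ valid) U E[(safe ∨ ¬valid) U safe]]: least fixpoint, start Z0 = Sat(E[(safe ∨ ¬valid) U safe]) = {Idle, Store, Retry}, add states in Sat(safe ∧ valid) with some successor in Z. Already a fixed point.
Sat(E[(safe ∧ valid) U E[(safe ∨ ¬valid) U safe]]) = {Idle, Store, Retry}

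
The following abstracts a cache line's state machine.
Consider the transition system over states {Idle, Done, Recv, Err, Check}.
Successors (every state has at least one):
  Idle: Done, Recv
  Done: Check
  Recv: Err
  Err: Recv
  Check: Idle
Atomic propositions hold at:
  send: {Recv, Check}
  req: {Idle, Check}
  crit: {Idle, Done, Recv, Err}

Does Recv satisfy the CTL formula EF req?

EF req: least fixpoint, start Z0 = {Idle, Check}, add states with some successor in Z. Z1 = {Idle, Done, Check}; fixed.
Sat(EF req) = {Idle, Done, Check}
Recv ∉ Sat(EF req) = {Idle, Done, Check}, so the formula does not hold at Recv.

No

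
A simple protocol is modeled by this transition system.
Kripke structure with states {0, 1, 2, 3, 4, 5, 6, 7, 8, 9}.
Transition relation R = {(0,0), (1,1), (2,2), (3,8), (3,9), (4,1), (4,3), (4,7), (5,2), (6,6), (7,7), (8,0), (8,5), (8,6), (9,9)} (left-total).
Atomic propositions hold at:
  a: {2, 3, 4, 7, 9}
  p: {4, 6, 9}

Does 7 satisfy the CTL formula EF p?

EF p: least fixpoint, start Z0 = {4, 6, 9}, add states with some successor in Z. Z1 = {3, 4, 6, 8, 9}; fixed.
Sat(EF p) = {3, 4, 6, 8, 9}
7 ∉ Sat(EF p) = {3, 4, 6, 8, 9}, so the formula does not hold at 7.

No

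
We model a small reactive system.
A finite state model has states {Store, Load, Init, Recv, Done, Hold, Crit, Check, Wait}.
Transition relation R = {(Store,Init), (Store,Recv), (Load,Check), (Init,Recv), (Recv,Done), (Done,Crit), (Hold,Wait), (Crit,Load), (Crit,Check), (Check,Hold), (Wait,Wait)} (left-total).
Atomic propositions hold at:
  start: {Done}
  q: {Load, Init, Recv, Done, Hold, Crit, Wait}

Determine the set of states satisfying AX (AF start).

AF start: least fixpoint, start Z0 = {Done}, add states with every successor in Z. Z1 = {Recv, Done}; Z2 = {Init, Recv, Done}; Z3 = {Store, Init, Recv, Done}; fixed.
Sat(AF start) = {Store, Init, Recv, Done}
Sat(AX (AF start)) = {s : every successor in {Store, Init, Recv, Done}} = {Store, Init, Recv}

{Store, Init, Recv}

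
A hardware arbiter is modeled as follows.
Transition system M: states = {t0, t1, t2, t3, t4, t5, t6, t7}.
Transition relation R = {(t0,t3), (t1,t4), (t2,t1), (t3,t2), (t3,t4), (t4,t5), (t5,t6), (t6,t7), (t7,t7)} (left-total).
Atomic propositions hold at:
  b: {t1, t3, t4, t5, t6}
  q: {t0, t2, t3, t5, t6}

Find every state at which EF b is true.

EF b: least fixpoint, start Z0 = {t1, t3, t4, t5, t6}, add states with some successor in Z. Z1 = {t0, t1, t2, t3, t4, t5, t6}; fixed.
Sat(EF b) = {t0, t1, t2, t3, t4, t5, t6}

{t0, t1, t2, t3, t4, t5, t6}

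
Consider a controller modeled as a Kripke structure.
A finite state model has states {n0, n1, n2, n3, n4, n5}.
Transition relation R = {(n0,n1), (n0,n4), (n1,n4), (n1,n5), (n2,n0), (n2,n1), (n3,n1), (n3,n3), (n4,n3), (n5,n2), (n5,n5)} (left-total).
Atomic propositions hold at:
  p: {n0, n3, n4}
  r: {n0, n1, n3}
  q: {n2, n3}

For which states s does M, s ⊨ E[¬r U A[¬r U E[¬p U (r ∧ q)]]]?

Sat(¬r) = {n2, n4, n5}
Sat(¬p) = {n1, n2, n5}
Sat(r ∧ q) = {n3}
E[¬p U (r ∧ q)]: least fixpoint, start Z0 = Sat((r ∧ q)) = {n3}, add states in Sat(¬p) with some successor in Z. Already a fixed point.
Sat(E[¬p U (r ∧ q)]) = {n3}
A[¬r U E[¬p U (r ∧ q)]]: least fixpoint, start Z0 = Sat(E[¬p U (r ∧ q)]) = {n3}, add states in Sat(¬r) with every successor in Z. Z1 = {n3, n4}; fixed.
Sat(A[¬r U E[¬p U (r ∧ q)]]) = {n3, n4}
E[¬r U A[¬r U E[¬p U (r ∧ q)]]]: least fixpoint, start Z0 = Sat(A[¬r U E[¬p U (r ∧ q)]]) = {n3, n4}, add states in Sat(¬r) with some successor in Z. Already a fixed point.
Sat(E[¬r U A[¬r U E[¬p U (r ∧ q)]]]) = {n3, n4}

{n3, n4}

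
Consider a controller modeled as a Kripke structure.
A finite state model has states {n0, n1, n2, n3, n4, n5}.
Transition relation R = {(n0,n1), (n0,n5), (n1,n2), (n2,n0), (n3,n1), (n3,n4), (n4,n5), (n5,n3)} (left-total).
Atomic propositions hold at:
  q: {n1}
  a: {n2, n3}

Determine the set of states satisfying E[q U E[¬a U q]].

Sat(¬a) = {n0, n1, n4, n5}
E[¬a U q]: least fixpoint, start Z0 = Sat(q) = {n1}, add states in Sat(¬a) with some successor in Z. Z1 = {n0, n1}; fixed.
Sat(E[¬a U q]) = {n0, n1}
E[q U E[¬a U q]]: least fixpoint, start Z0 = Sat(E[¬a U q]) = {n0, n1}, add states in Sat(q) with some successor in Z. Already a fixed point.
Sat(E[q U E[¬a U q]]) = {n0, n1}

{n0, n1}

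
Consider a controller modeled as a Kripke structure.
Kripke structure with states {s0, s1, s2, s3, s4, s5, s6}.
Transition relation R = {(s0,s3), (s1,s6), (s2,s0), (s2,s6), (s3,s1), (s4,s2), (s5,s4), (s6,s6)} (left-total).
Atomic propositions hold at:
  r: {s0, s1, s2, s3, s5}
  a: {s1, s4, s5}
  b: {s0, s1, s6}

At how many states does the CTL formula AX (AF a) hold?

3

AF a: least fixpoint, start Z0 = {s1, s4, s5}, add states with every successor in Z. Z1 = {s1, s3, s4, s5}; Z2 = {s0, s1, s3, s4, s5}; fixed.
Sat(AF a) = {s0, s1, s3, s4, s5}
Sat(AX (AF a)) = {s : every successor in {s0, s1, s3, s4, s5}} = {s0, s3, s5}
|Sat(AX (AF a))| = |{s0, s3, s5}| = 3.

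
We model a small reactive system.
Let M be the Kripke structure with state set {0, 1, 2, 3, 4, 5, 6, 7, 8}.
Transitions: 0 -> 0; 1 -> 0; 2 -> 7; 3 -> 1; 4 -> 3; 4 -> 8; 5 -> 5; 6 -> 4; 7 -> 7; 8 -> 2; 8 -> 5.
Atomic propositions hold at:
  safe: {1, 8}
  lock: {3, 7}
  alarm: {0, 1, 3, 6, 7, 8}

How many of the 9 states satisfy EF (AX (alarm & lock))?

Sat(alarm & lock) = {3, 7}
Sat(AX (alarm & lock)) = {s : every successor in {3, 7}} = {2, 7}
EF (AX (alarm & lock)): least fixpoint, start Z0 = {2, 7}, add states with some successor in Z. Z1 = {2, 7, 8}; Z2 = {2, 4, 7, 8}; Z3 = {2, 4, 6, 7, 8}; fixed.
Sat(EF (AX (alarm & lock))) = {2, 4, 6, 7, 8}
|Sat(EF (AX (alarm & lock)))| = |{2, 4, 6, 7, 8}| = 5.

5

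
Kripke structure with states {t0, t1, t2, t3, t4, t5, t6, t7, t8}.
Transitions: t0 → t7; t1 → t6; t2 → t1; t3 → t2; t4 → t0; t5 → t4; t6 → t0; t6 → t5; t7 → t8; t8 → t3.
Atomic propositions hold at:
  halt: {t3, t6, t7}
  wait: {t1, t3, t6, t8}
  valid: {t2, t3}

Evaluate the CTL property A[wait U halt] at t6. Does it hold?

A[wait U halt]: least fixpoint, start Z0 = Sat(halt) = {t3, t6, t7}, add states in Sat(wait) with every successor in Z. Z1 = {t1, t3, t6, t7, t8}; fixed.
Sat(A[wait U halt]) = {t1, t3, t6, t7, t8}
t6 ∈ Sat(A[wait U halt]) = {t1, t3, t6, t7, t8}, so the formula holds at t6.

Yes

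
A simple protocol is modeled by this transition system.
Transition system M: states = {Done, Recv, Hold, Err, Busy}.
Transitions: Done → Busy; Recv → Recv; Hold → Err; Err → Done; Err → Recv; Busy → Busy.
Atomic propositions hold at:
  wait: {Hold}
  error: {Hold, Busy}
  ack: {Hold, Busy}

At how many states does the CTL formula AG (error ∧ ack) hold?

1

Sat(error ∧ ack) = {Hold, Busy}
AG (error ∧ ack): greatest fixpoint, start Z0 = {Hold, Busy}, keep only states in Sat with every successor in Z. Z1 = {Busy}; fixed.
Sat(AG (error ∧ ack)) = {Busy}
|Sat(AG (error ∧ ack))| = |{Busy}| = 1.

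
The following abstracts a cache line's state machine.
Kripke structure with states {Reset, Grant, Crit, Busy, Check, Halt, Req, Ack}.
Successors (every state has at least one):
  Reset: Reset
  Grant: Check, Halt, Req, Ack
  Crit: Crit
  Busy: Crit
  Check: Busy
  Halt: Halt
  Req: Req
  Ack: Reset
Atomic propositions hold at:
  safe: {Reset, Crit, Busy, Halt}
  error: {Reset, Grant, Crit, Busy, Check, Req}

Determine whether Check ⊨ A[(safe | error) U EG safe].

Sat(safe | error) = {Reset, Grant, Crit, Busy, Check, Halt, Req}
EG safe: greatest fixpoint, start Z0 = {Reset, Crit, Busy, Halt}, keep only states in Sat with some successor in Z. Already a fixed point.
Sat(EG safe) = {Reset, Crit, Busy, Halt}
A[(safe | error) U EG safe]: least fixpoint, start Z0 = Sat(EG safe) = {Reset, Crit, Busy, Halt}, add states in Sat(safe | error) with every successor in Z. Z1 = {Reset, Crit, Busy, Check, Halt}; fixed.
Sat(A[(safe | error) U EG safe]) = {Reset, Crit, Busy, Check, Halt}
Check ∈ Sat(A[(safe | error) U EG safe]) = {Reset, Crit, Busy, Check, Halt}, so the formula holds at Check.

Yes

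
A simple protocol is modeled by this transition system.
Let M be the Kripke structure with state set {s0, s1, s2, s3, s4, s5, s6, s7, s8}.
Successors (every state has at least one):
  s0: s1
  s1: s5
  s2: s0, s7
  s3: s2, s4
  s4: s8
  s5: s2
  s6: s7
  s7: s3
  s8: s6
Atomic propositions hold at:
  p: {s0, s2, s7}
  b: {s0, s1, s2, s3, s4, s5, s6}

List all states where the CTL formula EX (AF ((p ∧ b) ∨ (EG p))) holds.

Sat(p ∧ b) = {s0, s2}
EG p: greatest fixpoint, start Z0 = {s0, s2, s7}, keep only states in Sat with some successor in Z. Z1 = {s2}; Z2 = ∅; fixed.
Sat(EG p) = ∅
Sat((p ∧ b) ∨ (EG p)) = {s0, s2}
AF ((p ∧ b) ∨ (EG p)): least fixpoint, start Z0 = {s0, s2}, add states with every successor in Z. Z1 = {s0, s2, s5}; Z2 = {s0, s1, s2, s5}; fixed.
Sat(AF ((p ∧ b) ∨ (EG p))) = {s0, s1, s2, s5}
Sat(EX (AF ((p ∧ b) ∨ (EG p)))) = {s : some successor in {s0, s1, s2, s5}} = {s0, s1, s2, s3, s5}

{s0, s1, s2, s3, s5}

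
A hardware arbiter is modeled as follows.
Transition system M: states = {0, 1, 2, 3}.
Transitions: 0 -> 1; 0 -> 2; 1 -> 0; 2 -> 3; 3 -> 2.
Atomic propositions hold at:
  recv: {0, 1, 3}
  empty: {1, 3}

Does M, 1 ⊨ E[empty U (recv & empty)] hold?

Sat(recv & empty) = {1, 3}
E[empty U (recv & empty)]: least fixpoint, start Z0 = Sat((recv & empty)) = {1, 3}, add states in Sat(empty) with some successor in Z. Already a fixed point.
Sat(E[empty U (recv & empty)]) = {1, 3}
1 ∈ Sat(E[empty U (recv & empty)]) = {1, 3}, so the formula holds at 1.

Yes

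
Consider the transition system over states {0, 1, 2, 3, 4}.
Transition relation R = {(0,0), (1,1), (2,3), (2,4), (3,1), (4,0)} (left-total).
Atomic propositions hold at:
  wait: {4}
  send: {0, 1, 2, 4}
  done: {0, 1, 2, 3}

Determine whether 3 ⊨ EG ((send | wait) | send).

Sat(send | wait) = {0, 1, 2, 4}
Sat((send | wait) | send) = {0, 1, 2, 4}
EG ((send | wait) | send): greatest fixpoint, start Z0 = {0, 1, 2, 4}, keep only states in Sat with some successor in Z. Already a fixed point.
Sat(EG ((send | wait) | send)) = {0, 1, 2, 4}
3 ∉ Sat(EG ((send | wait) | send)) = {0, 1, 2, 4}, so the formula does not hold at 3.

No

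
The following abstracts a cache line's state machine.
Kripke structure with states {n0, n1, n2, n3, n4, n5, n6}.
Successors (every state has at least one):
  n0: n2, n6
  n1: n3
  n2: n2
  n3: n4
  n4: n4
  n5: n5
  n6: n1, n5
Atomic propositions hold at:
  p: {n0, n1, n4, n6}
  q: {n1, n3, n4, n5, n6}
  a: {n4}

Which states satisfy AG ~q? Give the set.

{n2}

Sat(~q) = {n0, n2}
AG ~q: greatest fixpoint, start Z0 = {n0, n2}, keep only states in Sat with every successor in Z. Z1 = {n2}; fixed.
Sat(AG ~q) = {n2}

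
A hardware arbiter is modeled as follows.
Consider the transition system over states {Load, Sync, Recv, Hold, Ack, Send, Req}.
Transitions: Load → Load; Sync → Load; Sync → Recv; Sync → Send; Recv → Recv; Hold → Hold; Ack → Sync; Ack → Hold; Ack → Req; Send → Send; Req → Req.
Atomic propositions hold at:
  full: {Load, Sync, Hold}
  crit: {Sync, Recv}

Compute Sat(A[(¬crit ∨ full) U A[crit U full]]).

{Load, Sync, Hold}

Sat(¬crit) = {Load, Hold, Ack, Send, Req}
Sat(¬crit ∨ full) = {Load, Sync, Hold, Ack, Send, Req}
A[crit U full]: least fixpoint, start Z0 = Sat(full) = {Load, Sync, Hold}, add states in Sat(crit) with every successor in Z. Already a fixed point.
Sat(A[crit U full]) = {Load, Sync, Hold}
A[(¬crit ∨ full) U A[crit U full]]: least fixpoint, start Z0 = Sat(A[crit U full]) = {Load, Sync, Hold}, add states in Sat(¬crit ∨ full) with every successor in Z. Already a fixed point.
Sat(A[(¬crit ∨ full) U A[crit U full]]) = {Load, Sync, Hold}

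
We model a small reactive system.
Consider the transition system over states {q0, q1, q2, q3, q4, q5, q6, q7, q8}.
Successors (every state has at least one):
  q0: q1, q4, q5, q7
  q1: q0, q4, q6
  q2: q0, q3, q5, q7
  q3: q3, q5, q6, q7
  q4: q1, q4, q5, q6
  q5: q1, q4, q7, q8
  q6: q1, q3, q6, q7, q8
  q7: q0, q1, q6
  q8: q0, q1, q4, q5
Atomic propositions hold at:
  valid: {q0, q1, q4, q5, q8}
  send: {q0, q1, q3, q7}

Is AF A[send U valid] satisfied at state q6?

No

A[send U valid]: least fixpoint, start Z0 = Sat(valid) = {q0, q1, q4, q5, q8}, add states in Sat(send) with every successor in Z. Already a fixed point.
Sat(A[send U valid]) = {q0, q1, q4, q5, q8}
AF A[send U valid]: least fixpoint, start Z0 = {q0, q1, q4, q5, q8}, add states with every successor in Z. Already a fixed point.
Sat(AF A[send U valid]) = {q0, q1, q4, q5, q8}
q6 ∉ Sat(AF A[send U valid]) = {q0, q1, q4, q5, q8}, so the formula does not hold at q6.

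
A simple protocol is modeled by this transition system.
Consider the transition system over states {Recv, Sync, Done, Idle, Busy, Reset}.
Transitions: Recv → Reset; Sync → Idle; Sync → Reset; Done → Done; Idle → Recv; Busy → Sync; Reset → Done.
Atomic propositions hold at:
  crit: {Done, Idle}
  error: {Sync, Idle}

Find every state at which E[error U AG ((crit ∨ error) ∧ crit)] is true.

{Done}

Sat(crit ∨ error) = {Sync, Done, Idle}
Sat((crit ∨ error) ∧ crit) = {Done, Idle}
AG ((crit ∨ error) ∧ crit): greatest fixpoint, start Z0 = {Done, Idle}, keep only states in Sat with every successor in Z. Z1 = {Done}; fixed.
Sat(AG ((crit ∨ error) ∧ crit)) = {Done}
E[error U AG ((crit ∨ error) ∧ crit)]: least fixpoint, start Z0 = Sat(AG ((crit ∨ error) ∧ crit)) = {Done}, add states in Sat(error) with some successor in Z. Already a fixed point.
Sat(E[error U AG ((crit ∨ error) ∧ crit)]) = {Done}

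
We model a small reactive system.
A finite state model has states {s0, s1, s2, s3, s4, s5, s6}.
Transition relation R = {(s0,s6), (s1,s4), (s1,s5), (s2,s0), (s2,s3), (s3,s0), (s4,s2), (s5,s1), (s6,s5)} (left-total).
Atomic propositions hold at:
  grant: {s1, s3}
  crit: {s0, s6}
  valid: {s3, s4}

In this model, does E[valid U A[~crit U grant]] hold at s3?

Sat(~crit) = {s1, s2, s3, s4, s5}
A[~crit U grant]: least fixpoint, start Z0 = Sat(grant) = {s1, s3}, add states in Sat(~crit) with every successor in Z. Z1 = {s1, s3, s5}; fixed.
Sat(A[~crit U grant]) = {s1, s3, s5}
E[valid U A[~crit U grant]]: least fixpoint, start Z0 = Sat(A[~crit U grant]) = {s1, s3, s5}, add states in Sat(valid) with some successor in Z. Already a fixed point.
Sat(E[valid U A[~crit U grant]]) = {s1, s3, s5}
s3 ∈ Sat(E[valid U A[~crit U grant]]) = {s1, s3, s5}, so the formula holds at s3.

Yes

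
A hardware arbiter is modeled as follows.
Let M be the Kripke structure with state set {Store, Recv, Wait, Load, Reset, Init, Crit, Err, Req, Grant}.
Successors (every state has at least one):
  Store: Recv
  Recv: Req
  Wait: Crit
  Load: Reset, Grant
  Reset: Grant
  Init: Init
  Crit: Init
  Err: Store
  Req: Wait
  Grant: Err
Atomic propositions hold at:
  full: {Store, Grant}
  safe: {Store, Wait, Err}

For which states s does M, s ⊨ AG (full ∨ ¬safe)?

{Init, Crit}

Sat(¬safe) = {Recv, Load, Reset, Init, Crit, Req, Grant}
Sat(full ∨ ¬safe) = {Store, Recv, Load, Reset, Init, Crit, Req, Grant}
AG (full ∨ ¬safe): greatest fixpoint, start Z0 = {Store, Recv, Load, Reset, Init, Crit, Req, Grant}, keep only states in Sat with every successor in Z. Z1 = {Store, Recv, Load, Reset, Init, Crit}; Z2 = {Store, Init, Crit}; Z3 = {Init, Crit}; fixed.
Sat(AG (full ∨ ¬safe)) = {Init, Crit}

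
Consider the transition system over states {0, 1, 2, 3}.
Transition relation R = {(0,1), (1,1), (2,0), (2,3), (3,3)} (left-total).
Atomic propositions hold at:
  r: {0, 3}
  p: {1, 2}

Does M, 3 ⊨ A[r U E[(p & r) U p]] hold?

Sat(p & r) = ∅
E[(p & r) U p]: least fixpoint, start Z0 = Sat(p) = {1, 2}, add states in Sat(p & r) with some successor in Z. Already a fixed point.
Sat(E[(p & r) U p]) = {1, 2}
A[r U E[(p & r) U p]]: least fixpoint, start Z0 = Sat(E[(p & r) U p]) = {1, 2}, add states in Sat(r) with every successor in Z. Z1 = {0, 1, 2}; fixed.
Sat(A[r U E[(p & r) U p]]) = {0, 1, 2}
3 ∉ Sat(A[r U E[(p & r) U p]]) = {0, 1, 2}, so the formula does not hold at 3.

No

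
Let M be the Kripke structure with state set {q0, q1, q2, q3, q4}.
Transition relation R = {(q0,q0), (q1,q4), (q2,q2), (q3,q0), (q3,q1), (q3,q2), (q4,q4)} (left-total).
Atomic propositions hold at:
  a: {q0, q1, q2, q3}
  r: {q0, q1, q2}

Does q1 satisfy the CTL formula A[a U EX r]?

Sat(EX r) = {s : some successor in {q0, q1, q2}} = {q0, q2, q3}
A[a U EX r]: least fixpoint, start Z0 = Sat(EX r) = {q0, q2, q3}, add states in Sat(a) with every successor in Z. Already a fixed point.
Sat(A[a U EX r]) = {q0, q2, q3}
q1 ∉ Sat(A[a U EX r]) = {q0, q2, q3}, so the formula does not hold at q1.

No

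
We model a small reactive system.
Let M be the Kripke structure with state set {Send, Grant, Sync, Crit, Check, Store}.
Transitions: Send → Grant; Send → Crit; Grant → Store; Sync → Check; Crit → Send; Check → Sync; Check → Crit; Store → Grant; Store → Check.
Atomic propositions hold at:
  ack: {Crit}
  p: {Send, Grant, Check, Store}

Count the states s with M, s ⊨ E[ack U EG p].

EG p: greatest fixpoint, start Z0 = {Send, Grant, Check, Store}, keep only states in Sat with some successor in Z. Z1 = {Send, Grant, Store}; fixed.
Sat(EG p) = {Send, Grant, Store}
E[ack U EG p]: least fixpoint, start Z0 = Sat(EG p) = {Send, Grant, Store}, add states in Sat(ack) with some successor in Z. Z1 = {Send, Grant, Crit, Store}; fixed.
Sat(E[ack U EG p]) = {Send, Grant, Crit, Store}
|Sat(E[ack U EG p])| = |{Send, Grant, Crit, Store}| = 4.

4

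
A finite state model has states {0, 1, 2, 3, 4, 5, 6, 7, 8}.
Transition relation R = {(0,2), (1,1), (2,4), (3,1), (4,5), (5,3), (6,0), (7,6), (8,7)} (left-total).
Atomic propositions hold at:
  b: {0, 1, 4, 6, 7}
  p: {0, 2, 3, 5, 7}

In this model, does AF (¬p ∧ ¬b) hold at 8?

Yes

Sat(¬p) = {1, 4, 6, 8}
Sat(¬b) = {2, 3, 5, 8}
Sat(¬p ∧ ¬b) = {8}
AF (¬p ∧ ¬b): least fixpoint, start Z0 = {8}, add states with every successor in Z. Already a fixed point.
Sat(AF (¬p ∧ ¬b)) = {8}
8 ∈ Sat(AF (¬p ∧ ¬b)) = {8}, so the formula holds at 8.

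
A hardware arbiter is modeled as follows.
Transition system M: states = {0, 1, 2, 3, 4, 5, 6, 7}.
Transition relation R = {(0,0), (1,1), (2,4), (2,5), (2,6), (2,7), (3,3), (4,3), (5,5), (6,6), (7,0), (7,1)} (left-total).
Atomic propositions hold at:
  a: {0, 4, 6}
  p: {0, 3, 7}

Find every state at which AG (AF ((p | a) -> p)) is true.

{0, 1, 3, 4, 5, 7}

Sat(p | a) = {0, 3, 4, 6, 7}
Sat((p | a) -> p) = {0, 1, 2, 3, 5, 7}
AF ((p | a) -> p): least fixpoint, start Z0 = {0, 1, 2, 3, 5, 7}, add states with every successor in Z. Z1 = {0, 1, 2, 3, 4, 5, 7}; fixed.
Sat(AF ((p | a) -> p)) = {0, 1, 2, 3, 4, 5, 7}
AG (AF ((p | a) -> p)): greatest fixpoint, start Z0 = {0, 1, 2, 3, 4, 5, 7}, keep only states in Sat with every successor in Z. Z1 = {0, 1, 3, 4, 5, 7}; fixed.
Sat(AG (AF ((p | a) -> p))) = {0, 1, 3, 4, 5, 7}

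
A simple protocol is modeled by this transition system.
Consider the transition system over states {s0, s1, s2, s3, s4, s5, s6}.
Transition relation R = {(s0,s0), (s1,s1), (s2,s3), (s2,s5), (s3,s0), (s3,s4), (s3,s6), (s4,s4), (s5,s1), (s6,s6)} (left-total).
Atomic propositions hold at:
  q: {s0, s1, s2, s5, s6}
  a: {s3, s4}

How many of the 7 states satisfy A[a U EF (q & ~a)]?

6

Sat(~a) = {s0, s1, s2, s5, s6}
Sat(q & ~a) = {s0, s1, s2, s5, s6}
EF (q & ~a): least fixpoint, start Z0 = {s0, s1, s2, s5, s6}, add states with some successor in Z. Z1 = {s0, s1, s2, s3, s5, s6}; fixed.
Sat(EF (q & ~a)) = {s0, s1, s2, s3, s5, s6}
A[a U EF (q & ~a)]: least fixpoint, start Z0 = Sat(EF (q & ~a)) = {s0, s1, s2, s3, s5, s6}, add states in Sat(a) with every successor in Z. Already a fixed point.
Sat(A[a U EF (q & ~a)]) = {s0, s1, s2, s3, s5, s6}
|Sat(A[a U EF (q & ~a)])| = |{s0, s1, s2, s3, s5, s6}| = 6.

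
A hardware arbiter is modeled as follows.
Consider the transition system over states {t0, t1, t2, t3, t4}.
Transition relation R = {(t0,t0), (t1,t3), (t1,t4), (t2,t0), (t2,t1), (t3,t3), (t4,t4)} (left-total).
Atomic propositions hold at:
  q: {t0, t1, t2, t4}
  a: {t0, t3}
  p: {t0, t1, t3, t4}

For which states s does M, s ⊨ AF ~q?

{t3}

Sat(~q) = {t3}
AF ~q: least fixpoint, start Z0 = {t3}, add states with every successor in Z. Already a fixed point.
Sat(AF ~q) = {t3}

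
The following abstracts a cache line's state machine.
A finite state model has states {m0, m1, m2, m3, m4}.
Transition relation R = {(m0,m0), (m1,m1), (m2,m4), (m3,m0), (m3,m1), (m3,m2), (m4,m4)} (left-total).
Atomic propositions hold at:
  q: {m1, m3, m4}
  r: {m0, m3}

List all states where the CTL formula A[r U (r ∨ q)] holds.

{m0, m1, m3, m4}

Sat(r ∨ q) = {m0, m1, m3, m4}
A[r U (r ∨ q)]: least fixpoint, start Z0 = Sat((r ∨ q)) = {m0, m1, m3, m4}, add states in Sat(r) with every successor in Z. Already a fixed point.
Sat(A[r U (r ∨ q)]) = {m0, m1, m3, m4}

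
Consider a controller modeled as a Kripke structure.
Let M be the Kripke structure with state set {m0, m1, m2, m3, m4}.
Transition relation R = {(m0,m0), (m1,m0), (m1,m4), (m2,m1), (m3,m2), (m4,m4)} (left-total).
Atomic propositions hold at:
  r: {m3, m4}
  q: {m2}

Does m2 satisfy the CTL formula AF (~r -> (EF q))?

Yes

Sat(~r) = {m0, m1, m2}
EF q: least fixpoint, start Z0 = {m2}, add states with some successor in Z. Z1 = {m2, m3}; fixed.
Sat(EF q) = {m2, m3}
Sat(~r -> (EF q)) = {m2, m3, m4}
AF (~r -> (EF q)): least fixpoint, start Z0 = {m2, m3, m4}, add states with every successor in Z. Already a fixed point.
Sat(AF (~r -> (EF q))) = {m2, m3, m4}
m2 ∈ Sat(AF (~r -> (EF q))) = {m2, m3, m4}, so the formula holds at m2.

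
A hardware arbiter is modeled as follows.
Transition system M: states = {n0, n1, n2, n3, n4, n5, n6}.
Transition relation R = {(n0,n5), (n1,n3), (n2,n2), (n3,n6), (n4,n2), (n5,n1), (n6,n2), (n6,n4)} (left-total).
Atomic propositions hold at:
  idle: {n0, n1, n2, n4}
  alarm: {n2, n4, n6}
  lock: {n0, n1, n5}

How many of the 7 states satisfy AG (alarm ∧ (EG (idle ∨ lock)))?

Sat(idle ∨ lock) = {n0, n1, n2, n4, n5}
EG (idle ∨ lock): greatest fixpoint, start Z0 = {n0, n1, n2, n4, n5}, keep only states in Sat with some successor in Z. Z1 = {n0, n2, n4, n5}; Z2 = {n0, n2, n4}; Z3 = {n2, n4}; fixed.
Sat(EG (idle ∨ lock)) = {n2, n4}
Sat(alarm ∧ (EG (idle ∨ lock))) = {n2, n4}
AG (alarm ∧ (EG (idle ∨ lock))): greatest fixpoint, start Z0 = {n2, n4}, keep only states in Sat with every successor in Z. Already a fixed point.
Sat(AG (alarm ∧ (EG (idle ∨ lock)))) = {n2, n4}
|Sat(AG (alarm ∧ (EG (idle ∨ lock))))| = |{n2, n4}| = 2.

2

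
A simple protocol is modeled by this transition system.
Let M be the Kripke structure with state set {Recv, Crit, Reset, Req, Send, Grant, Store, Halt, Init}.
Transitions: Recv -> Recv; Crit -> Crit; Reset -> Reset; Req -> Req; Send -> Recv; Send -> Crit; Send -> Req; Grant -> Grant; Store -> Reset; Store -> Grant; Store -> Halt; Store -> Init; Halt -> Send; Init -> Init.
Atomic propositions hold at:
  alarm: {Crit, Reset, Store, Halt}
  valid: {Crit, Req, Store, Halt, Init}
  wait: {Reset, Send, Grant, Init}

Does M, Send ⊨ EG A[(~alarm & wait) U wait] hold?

No

Sat(~alarm) = {Recv, Req, Send, Grant, Init}
Sat(~alarm & wait) = {Send, Grant, Init}
A[(~alarm & wait) U wait]: least fixpoint, start Z0 = Sat(wait) = {Reset, Send, Grant, Init}, add states in Sat(~alarm & wait) with every successor in Z. Already a fixed point.
Sat(A[(~alarm & wait) U wait]) = {Reset, Send, Grant, Init}
EG A[(~alarm & wait) U wait]: greatest fixpoint, start Z0 = {Reset, Send, Grant, Init}, keep only states in Sat with some successor in Z. Z1 = {Reset, Grant, Init}; fixed.
Sat(EG A[(~alarm & wait) U wait]) = {Reset, Grant, Init}
Send ∉ Sat(EG A[(~alarm & wait) U wait]) = {Reset, Grant, Init}, so the formula does not hold at Send.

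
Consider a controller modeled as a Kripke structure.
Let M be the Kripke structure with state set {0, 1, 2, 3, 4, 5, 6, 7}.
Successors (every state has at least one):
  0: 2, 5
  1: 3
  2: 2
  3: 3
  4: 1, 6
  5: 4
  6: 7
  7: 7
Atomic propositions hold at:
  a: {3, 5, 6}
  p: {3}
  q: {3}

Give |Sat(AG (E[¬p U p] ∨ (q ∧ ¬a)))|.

Sat(¬p) = {0, 1, 2, 4, 5, 6, 7}
E[¬p U p]: least fixpoint, start Z0 = Sat(p) = {3}, add states in Sat(¬p) with some successor in Z. Z1 = {1, 3}; Z2 = {1, 3, 4}; Z3 = {1, 3, 4, 5}; Z4 = {0, 1, 3, 4, 5}; fixed.
Sat(E[¬p U p]) = {0, 1, 3, 4, 5}
Sat(¬a) = {0, 1, 2, 4, 7}
Sat(q ∧ ¬a) = ∅
Sat(E[¬p U p] ∨ (q ∧ ¬a)) = {0, 1, 3, 4, 5}
AG (E[¬p U p] ∨ (q ∧ ¬a)): greatest fixpoint, start Z0 = {0, 1, 3, 4, 5}, keep only states in Sat with every successor in Z. Z1 = {1, 3, 5}; Z2 = {1, 3}; fixed.
Sat(AG (E[¬p U p] ∨ (q ∧ ¬a))) = {1, 3}
|Sat(AG (E[¬p U p] ∨ (q ∧ ¬a)))| = |{1, 3}| = 2.

2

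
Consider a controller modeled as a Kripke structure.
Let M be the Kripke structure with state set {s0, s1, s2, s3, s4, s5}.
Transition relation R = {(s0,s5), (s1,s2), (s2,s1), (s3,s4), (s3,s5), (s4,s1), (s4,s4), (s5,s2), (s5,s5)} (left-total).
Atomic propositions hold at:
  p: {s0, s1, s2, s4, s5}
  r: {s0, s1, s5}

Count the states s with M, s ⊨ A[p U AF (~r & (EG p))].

3

Sat(~r) = {s2, s3, s4}
EG p: greatest fixpoint, start Z0 = {s0, s1, s2, s4, s5}, keep only states in Sat with some successor in Z. Already a fixed point.
Sat(EG p) = {s0, s1, s2, s4, s5}
Sat(~r & (EG p)) = {s2, s4}
AF (~r & (EG p)): least fixpoint, start Z0 = {s2, s4}, add states with every successor in Z. Z1 = {s1, s2, s4}; fixed.
Sat(AF (~r & (EG p))) = {s1, s2, s4}
A[p U AF (~r & (EG p))]: least fixpoint, start Z0 = Sat(AF (~r & (EG p))) = {s1, s2, s4}, add states in Sat(p) with every successor in Z. Already a fixed point.
Sat(A[p U AF (~r & (EG p))]) = {s1, s2, s4}
|Sat(A[p U AF (~r & (EG p))])| = |{s1, s2, s4}| = 3.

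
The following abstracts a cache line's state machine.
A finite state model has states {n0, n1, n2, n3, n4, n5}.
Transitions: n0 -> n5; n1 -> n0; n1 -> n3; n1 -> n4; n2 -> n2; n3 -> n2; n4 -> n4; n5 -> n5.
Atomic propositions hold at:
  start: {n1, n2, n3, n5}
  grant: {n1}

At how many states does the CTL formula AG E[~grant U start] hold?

4

Sat(~grant) = {n0, n2, n3, n4, n5}
E[~grant U start]: least fixpoint, start Z0 = Sat(start) = {n1, n2, n3, n5}, add states in Sat(~grant) with some successor in Z. Z1 = {n0, n1, n2, n3, n5}; fixed.
Sat(E[~grant U start]) = {n0, n1, n2, n3, n5}
AG E[~grant U start]: greatest fixpoint, start Z0 = {n0, n1, n2, n3, n5}, keep only states in Sat with every successor in Z. Z1 = {n0, n2, n3, n5}; fixed.
Sat(AG E[~grant U start]) = {n0, n2, n3, n5}
|Sat(AG E[~grant U start])| = |{n0, n2, n3, n5}| = 4.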